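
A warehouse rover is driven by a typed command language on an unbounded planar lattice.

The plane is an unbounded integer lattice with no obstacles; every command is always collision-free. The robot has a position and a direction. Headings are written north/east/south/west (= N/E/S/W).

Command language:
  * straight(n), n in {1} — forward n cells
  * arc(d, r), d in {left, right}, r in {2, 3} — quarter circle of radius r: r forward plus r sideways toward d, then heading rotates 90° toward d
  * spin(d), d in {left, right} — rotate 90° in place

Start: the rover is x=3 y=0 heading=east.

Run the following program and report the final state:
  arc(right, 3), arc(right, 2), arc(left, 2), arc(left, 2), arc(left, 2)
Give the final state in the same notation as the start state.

x=6 y=-7 heading=north

initial: x=3 y=0 heading=east
1. arc(right, 3) → x=6 y=-3 heading=south
2. arc(right, 2) → x=4 y=-5 heading=west
3. arc(left, 2) → x=2 y=-7 heading=south
4. arc(left, 2) → x=4 y=-9 heading=east
5. arc(left, 2) → x=6 y=-7 heading=north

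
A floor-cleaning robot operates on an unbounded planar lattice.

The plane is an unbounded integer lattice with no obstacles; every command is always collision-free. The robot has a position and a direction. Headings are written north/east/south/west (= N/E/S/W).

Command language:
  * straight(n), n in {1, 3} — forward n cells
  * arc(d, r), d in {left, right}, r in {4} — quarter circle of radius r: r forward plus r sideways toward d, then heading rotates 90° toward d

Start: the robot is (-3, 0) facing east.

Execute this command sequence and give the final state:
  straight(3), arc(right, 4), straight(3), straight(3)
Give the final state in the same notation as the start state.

t0: (-3, 0) facing east
step 1 (straight(3)): (0, 0) facing east
step 2 (arc(right, 4)): (4, -4) facing south
step 3 (straight(3)): (4, -7) facing south
step 4 (straight(3)): (4, -10) facing south

(4, -10) facing south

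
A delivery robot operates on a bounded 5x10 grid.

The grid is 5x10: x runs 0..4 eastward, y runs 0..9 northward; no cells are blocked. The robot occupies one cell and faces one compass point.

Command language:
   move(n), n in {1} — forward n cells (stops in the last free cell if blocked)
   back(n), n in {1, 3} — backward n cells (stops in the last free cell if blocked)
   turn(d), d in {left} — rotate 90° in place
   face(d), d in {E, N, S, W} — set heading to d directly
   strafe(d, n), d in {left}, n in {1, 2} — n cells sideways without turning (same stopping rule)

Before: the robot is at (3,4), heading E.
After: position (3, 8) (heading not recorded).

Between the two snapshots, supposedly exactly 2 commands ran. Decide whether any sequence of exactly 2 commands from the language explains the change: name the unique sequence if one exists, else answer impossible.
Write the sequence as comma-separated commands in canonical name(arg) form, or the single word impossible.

strafe(left, 2), strafe(left, 2)

t0: at (3,4), heading E
[1] after strafe(left, 2): at (3,6), heading E
[2] after strafe(left, 2): at (3,8), heading E
all 100 alternatives checked — unique.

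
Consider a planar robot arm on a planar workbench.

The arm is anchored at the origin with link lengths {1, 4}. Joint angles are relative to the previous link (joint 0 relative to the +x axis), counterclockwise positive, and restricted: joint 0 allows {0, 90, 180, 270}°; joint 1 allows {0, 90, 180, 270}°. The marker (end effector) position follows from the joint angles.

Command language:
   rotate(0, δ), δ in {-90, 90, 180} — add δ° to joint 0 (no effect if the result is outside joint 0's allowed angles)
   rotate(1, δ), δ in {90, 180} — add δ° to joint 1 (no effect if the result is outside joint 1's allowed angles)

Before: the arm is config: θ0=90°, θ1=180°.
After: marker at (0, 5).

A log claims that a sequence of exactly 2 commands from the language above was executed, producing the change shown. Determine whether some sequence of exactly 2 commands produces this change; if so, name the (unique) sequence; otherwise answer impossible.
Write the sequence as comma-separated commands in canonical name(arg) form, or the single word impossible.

rotate(1, 90), rotate(1, 90)

t0: config: θ0=90°, θ1=180°
[1] after rotate(1, 90): config: θ0=90°, θ1=270°
[2] after rotate(1, 90): config: θ0=90°, θ1=0°
uniquely the one of 25 2-step routes that fits.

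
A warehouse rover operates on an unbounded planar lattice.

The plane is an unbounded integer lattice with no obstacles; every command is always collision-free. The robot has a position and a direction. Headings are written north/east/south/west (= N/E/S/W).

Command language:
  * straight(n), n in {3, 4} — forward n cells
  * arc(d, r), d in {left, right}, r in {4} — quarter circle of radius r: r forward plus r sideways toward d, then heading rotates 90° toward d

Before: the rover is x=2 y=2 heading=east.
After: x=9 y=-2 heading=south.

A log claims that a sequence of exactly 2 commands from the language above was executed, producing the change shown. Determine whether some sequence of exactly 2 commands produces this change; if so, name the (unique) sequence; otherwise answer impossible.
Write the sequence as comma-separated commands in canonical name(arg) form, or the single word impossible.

straight(3), arc(right, 4)

key: position moved to (9,-2) AND the heading swung to S — translation plus rotation needed
initial: x=2 y=2 heading=east
t=1 straight(3) ⇒ x=5 y=2 heading=east
t=2 arc(right, 4) ⇒ x=9 y=-2 heading=south
no other 2-command option fits: unique.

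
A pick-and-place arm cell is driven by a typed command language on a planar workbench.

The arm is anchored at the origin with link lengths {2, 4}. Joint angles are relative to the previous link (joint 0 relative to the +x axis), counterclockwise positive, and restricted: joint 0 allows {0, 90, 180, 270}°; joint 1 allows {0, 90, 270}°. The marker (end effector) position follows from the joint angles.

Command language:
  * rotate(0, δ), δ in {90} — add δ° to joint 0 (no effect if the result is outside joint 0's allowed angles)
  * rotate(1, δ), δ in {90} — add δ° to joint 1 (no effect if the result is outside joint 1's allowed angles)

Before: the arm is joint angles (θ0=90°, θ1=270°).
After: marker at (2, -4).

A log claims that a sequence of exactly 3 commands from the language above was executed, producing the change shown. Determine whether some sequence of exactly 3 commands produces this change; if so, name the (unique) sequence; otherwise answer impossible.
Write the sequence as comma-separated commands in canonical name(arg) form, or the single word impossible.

begin: joint angles (θ0=90°, θ1=270°)
1. rotate(0, 90) → joint angles (θ0=180°, θ1=270°)
2. rotate(0, 90) → joint angles (θ0=270°, θ1=270°)
3. rotate(0, 90) → joint angles (θ0=0°, θ1=270°)
no other 3-command option fits: unique.

rotate(0, 90), rotate(0, 90), rotate(0, 90)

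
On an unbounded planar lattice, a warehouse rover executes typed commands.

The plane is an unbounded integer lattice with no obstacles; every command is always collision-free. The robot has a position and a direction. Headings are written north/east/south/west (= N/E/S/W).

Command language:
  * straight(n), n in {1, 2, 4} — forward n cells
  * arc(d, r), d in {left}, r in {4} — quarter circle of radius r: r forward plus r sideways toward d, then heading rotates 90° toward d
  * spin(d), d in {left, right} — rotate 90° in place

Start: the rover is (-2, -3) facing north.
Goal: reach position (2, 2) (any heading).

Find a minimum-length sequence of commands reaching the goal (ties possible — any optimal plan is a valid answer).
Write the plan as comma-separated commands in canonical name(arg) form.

begin: (-2, -3) facing north
t=1 straight(1) ⇒ (-2, -2) facing north
t=2 spin(right) ⇒ (-2, -2) facing east
t=3 arc(left, 4) ⇒ (2, 2) facing north
no 2-step plan works, so 3 is optimal.

straight(1), spin(right), arc(left, 4)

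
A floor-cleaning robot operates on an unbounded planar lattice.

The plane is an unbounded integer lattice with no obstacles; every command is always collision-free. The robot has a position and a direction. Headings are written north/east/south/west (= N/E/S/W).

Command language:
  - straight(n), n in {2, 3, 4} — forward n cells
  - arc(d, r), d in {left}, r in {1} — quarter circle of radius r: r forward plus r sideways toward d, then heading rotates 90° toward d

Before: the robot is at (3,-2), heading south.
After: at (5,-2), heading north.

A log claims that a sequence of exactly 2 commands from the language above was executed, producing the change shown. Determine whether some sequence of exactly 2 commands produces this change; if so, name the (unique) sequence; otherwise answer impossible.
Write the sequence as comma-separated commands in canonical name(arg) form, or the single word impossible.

key: position moved to (5,-2) AND the heading swung to N — translation plus rotation needed
start: at (3,-2), heading south
[1] after arc(left, 1): at (4,-3), heading east
[2] after arc(left, 1): at (5,-2), heading north
uniquely the one of 16 2-step routes that fits.

arc(left, 1), arc(left, 1)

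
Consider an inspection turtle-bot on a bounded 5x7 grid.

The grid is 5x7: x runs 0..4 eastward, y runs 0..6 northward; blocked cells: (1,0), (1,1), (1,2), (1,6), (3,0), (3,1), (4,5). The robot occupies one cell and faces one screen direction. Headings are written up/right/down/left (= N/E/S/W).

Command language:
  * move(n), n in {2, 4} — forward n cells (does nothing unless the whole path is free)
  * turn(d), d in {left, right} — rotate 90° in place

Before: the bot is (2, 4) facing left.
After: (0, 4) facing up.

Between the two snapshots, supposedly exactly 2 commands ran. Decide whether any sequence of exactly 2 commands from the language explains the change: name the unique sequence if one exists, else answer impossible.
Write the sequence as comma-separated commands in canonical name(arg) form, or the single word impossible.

key: cell and facing (now N) both changed — the 2 commands mix motion and turning
begin: (2, 4) facing left
t=1 move(2) ⇒ (0, 4) facing left
t=2 turn(right) ⇒ (0, 4) facing up
all 16 alternatives checked — unique.

move(2), turn(right)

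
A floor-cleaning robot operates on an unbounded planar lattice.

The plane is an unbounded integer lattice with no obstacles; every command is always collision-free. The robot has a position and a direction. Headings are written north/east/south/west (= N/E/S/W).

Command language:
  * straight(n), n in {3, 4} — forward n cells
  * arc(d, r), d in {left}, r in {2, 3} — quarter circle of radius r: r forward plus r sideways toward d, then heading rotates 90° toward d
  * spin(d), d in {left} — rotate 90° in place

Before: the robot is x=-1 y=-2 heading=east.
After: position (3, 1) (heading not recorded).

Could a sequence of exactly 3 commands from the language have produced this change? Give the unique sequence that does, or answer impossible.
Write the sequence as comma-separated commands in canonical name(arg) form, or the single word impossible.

straight(4), spin(left), straight(3)

key: order matters: swapping straight(4) and straight(3) lands elsewhere
begin: x=-1 y=-2 heading=east
step 1 (straight(4)): x=3 y=-2 heading=east
step 2 (spin(left)): x=3 y=-2 heading=north
step 3 (straight(3)): x=3 y=1 heading=north
uniquely the one of 125 3-step routes that fits.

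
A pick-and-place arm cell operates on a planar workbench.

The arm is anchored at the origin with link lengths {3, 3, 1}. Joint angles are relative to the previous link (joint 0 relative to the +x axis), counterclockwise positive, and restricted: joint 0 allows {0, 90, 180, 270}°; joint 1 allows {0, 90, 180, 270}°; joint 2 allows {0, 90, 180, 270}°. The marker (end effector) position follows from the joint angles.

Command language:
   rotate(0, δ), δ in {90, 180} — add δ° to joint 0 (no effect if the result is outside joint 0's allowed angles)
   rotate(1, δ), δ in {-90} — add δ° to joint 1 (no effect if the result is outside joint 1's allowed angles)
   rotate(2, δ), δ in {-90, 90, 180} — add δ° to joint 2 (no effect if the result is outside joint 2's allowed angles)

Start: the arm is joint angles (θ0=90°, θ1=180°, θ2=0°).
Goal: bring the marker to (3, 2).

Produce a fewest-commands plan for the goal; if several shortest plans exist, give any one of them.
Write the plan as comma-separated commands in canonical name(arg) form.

rotate(2, 180), rotate(0, 90), rotate(1, -90), rotate(0, 180)

from: joint angles (θ0=90°, θ1=180°, θ2=0°)
t=1 rotate(2, 180) ⇒ joint angles (θ0=90°, θ1=180°, θ2=180°)
t=2 rotate(0, 90) ⇒ joint angles (θ0=180°, θ1=180°, θ2=180°)
t=3 rotate(1, -90) ⇒ joint angles (θ0=180°, θ1=90°, θ2=180°)
t=4 rotate(0, 180) ⇒ joint angles (θ0=0°, θ1=90°, θ2=180°)
nothing shorter than 4 reaches the goal.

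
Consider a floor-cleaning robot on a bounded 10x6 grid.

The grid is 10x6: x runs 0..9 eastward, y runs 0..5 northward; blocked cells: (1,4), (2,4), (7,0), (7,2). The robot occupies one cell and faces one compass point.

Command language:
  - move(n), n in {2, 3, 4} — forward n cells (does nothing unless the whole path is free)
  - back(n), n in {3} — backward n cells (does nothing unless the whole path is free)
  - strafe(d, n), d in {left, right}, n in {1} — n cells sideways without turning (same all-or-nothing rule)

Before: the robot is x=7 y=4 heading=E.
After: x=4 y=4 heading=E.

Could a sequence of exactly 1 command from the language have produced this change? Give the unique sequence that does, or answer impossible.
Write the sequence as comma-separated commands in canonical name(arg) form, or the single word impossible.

back(3)

key: heading stays E — the single command does not turn
t0: x=7 y=4 heading=E
step 1 (back(3)): x=4 y=4 heading=E
all 6 alternatives checked — unique.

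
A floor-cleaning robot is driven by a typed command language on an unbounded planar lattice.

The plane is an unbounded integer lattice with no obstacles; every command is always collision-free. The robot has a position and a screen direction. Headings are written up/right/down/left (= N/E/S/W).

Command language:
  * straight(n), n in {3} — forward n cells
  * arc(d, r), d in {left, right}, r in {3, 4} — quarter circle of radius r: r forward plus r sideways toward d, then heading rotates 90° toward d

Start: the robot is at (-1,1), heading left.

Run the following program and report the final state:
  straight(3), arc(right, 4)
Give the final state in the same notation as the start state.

at (-8,5), heading up

begin: at (-1,1), heading left
t=1 straight(3) ⇒ at (-4,1), heading left
t=2 arc(right, 4) ⇒ at (-8,5), heading up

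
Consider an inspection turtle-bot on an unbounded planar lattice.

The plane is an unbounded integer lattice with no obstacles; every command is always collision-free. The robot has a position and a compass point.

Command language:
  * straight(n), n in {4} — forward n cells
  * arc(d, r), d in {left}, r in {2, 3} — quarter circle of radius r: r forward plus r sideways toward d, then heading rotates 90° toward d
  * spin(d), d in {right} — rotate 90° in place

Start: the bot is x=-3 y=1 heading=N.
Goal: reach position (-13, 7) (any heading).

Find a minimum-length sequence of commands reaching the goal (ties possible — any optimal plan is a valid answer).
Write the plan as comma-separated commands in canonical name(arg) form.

begin: x=-3 y=1 heading=N
step 1 (straight(4)): x=-3 y=5 heading=N
step 2 (arc(left, 2)): x=-5 y=7 heading=W
step 3 (straight(4)): x=-9 y=7 heading=W
step 4 (straight(4)): x=-13 y=7 heading=W
shorter routes all fall short; 4 is best.

straight(4), arc(left, 2), straight(4), straight(4)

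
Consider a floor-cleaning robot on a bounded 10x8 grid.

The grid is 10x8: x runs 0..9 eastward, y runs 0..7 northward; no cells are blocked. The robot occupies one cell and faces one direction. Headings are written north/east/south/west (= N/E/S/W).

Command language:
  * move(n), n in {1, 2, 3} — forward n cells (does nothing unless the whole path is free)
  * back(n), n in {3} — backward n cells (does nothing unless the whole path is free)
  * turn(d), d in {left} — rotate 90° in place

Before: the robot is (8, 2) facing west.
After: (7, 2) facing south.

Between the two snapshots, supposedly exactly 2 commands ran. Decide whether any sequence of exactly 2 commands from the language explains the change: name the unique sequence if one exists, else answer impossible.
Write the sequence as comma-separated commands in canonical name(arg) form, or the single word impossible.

key: order matters: swapping move(1) and turn(left) lands elsewhere
t0: (8, 2) facing west
t=1 move(1) ⇒ (7, 2) facing west
t=2 turn(left) ⇒ (7, 2) facing south
all 25 alternatives checked — unique.

move(1), turn(left)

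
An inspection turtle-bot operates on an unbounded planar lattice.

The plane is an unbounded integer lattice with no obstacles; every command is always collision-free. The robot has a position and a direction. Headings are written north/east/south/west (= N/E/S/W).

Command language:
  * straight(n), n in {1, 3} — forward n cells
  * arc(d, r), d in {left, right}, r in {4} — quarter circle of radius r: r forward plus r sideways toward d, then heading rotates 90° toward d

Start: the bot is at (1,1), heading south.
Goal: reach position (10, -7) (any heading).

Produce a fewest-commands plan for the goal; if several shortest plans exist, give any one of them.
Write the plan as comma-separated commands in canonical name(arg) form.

t0: at (1,1), heading south
t=1 arc(left, 4) ⇒ at (5,-3), heading east
t=2 straight(1) ⇒ at (6,-3), heading east
t=3 arc(right, 4) ⇒ at (10,-7), heading south
minimal: 3 command(s), checked below 3.

arc(left, 4), straight(1), arc(right, 4)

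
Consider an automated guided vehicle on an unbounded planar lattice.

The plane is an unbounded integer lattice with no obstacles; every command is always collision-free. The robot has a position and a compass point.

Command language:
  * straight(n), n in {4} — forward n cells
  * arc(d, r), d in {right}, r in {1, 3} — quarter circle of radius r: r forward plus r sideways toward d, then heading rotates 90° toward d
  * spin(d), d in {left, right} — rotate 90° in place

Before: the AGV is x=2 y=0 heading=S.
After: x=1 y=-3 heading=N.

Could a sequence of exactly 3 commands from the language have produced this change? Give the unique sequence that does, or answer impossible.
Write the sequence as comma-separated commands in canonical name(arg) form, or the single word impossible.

straight(4), spin(right), arc(right, 1)

key: running arc(right, 1) before straight(4) would end elsewhere — order is forced
begin: x=2 y=0 heading=S
step 1 (straight(4)): x=2 y=-4 heading=S
step 2 (spin(right)): x=2 y=-4 heading=W
step 3 (arc(right, 1)): x=1 y=-3 heading=N
all 125 alternatives checked — unique.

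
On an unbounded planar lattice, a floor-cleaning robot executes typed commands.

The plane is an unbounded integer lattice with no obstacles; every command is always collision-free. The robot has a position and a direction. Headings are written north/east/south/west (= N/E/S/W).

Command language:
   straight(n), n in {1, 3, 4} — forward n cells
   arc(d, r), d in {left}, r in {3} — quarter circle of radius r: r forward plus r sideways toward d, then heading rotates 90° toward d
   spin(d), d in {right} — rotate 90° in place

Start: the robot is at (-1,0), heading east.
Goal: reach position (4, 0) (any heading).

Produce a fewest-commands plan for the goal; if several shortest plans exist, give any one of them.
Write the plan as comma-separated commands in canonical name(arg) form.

begin: at (-1,0), heading east
1. straight(1) → at (0,0), heading east
2. straight(4) → at (4,0), heading east
nothing shorter than 2 reaches the goal.

straight(1), straight(4)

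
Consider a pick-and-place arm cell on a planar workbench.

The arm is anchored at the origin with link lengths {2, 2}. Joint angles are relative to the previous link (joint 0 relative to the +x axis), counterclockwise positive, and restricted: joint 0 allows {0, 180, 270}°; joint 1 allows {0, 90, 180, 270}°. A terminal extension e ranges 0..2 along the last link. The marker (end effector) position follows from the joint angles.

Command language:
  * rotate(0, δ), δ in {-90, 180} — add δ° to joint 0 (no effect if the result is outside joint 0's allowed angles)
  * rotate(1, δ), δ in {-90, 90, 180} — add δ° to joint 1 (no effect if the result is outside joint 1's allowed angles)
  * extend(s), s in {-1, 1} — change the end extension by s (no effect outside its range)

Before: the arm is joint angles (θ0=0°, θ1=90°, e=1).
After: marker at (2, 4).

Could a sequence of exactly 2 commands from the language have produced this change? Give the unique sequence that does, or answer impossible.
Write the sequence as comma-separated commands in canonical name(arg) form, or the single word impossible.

initial: joint angles (θ0=0°, θ1=90°, e=1)
1. extend(1) → joint angles (θ0=0°, θ1=90°, e=2)
2. extend(1) → joint angles (θ0=0°, θ1=90°, e=2)
no other 2-command option fits: unique.

extend(1), extend(1)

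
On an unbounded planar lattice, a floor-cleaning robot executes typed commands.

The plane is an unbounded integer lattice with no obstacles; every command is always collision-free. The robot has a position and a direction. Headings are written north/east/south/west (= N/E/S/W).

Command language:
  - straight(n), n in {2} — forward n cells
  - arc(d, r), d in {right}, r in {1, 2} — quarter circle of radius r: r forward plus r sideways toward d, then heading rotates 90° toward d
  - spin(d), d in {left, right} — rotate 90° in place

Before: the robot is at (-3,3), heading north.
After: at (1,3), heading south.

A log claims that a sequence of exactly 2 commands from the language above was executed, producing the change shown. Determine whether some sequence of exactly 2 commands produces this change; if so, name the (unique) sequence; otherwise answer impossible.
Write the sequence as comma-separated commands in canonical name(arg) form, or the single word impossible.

key: cell and facing (now S) both changed — the 2 commands mix motion and turning
t0: at (-3,3), heading north
1. arc(right, 2) → at (-1,5), heading east
2. arc(right, 2) → at (1,3), heading south
no other 2-command option fits: unique.

arc(right, 2), arc(right, 2)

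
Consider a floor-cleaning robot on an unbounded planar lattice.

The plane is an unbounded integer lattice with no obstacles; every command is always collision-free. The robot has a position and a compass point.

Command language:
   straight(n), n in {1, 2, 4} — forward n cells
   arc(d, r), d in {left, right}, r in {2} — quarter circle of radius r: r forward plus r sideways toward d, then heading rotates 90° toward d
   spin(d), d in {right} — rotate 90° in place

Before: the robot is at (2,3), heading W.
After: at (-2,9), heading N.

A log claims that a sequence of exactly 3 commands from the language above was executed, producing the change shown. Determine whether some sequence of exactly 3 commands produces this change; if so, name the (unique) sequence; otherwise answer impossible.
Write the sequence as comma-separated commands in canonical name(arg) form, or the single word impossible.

straight(2), arc(right, 2), straight(4)

key: position moved to (-2,9) AND the heading swung to N — translation plus rotation needed
t0: at (2,3), heading W
step 1 (straight(2)): at (0,3), heading W
step 2 (arc(right, 2)): at (-2,5), heading N
step 3 (straight(4)): at (-2,9), heading N
no rival 3-sequence matches.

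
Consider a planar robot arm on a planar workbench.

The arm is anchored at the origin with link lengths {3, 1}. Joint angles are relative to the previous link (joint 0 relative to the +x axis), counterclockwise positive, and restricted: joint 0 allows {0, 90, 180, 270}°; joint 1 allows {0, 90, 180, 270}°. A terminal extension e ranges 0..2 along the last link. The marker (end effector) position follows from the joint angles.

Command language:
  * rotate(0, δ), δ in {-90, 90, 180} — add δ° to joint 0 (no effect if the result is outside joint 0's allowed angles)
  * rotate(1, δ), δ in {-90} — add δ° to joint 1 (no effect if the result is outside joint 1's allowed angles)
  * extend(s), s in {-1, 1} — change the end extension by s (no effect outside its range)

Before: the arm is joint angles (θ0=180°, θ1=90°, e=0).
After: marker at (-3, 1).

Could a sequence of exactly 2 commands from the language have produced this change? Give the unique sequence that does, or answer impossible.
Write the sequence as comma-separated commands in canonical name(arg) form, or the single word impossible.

t0: joint angles (θ0=180°, θ1=90°, e=0)
t=1 rotate(1, -90) ⇒ joint angles (θ0=180°, θ1=0°, e=0)
t=2 rotate(1, -90) ⇒ joint angles (θ0=180°, θ1=270°, e=0)
no rival 2-sequence matches.

rotate(1, -90), rotate(1, -90)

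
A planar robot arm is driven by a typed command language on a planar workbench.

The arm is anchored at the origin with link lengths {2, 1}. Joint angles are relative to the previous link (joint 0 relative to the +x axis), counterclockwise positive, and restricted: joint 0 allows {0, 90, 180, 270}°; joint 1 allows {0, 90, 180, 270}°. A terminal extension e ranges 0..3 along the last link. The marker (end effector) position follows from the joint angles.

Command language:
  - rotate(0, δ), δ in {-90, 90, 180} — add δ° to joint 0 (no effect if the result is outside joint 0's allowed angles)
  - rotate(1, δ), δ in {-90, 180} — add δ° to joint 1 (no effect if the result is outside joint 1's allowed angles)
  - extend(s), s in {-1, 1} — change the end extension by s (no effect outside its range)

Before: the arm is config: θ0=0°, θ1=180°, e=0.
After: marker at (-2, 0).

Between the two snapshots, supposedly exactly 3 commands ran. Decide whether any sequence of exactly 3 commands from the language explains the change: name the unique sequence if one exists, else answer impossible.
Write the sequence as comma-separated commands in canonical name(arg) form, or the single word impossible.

from: config: θ0=0°, θ1=180°, e=0
step 1 (extend(1)): config: θ0=0°, θ1=180°, e=1
step 2 (extend(1)): config: θ0=0°, θ1=180°, e=2
step 3 (extend(1)): config: θ0=0°, θ1=180°, e=3
all 343 alternatives checked — unique.

extend(1), extend(1), extend(1)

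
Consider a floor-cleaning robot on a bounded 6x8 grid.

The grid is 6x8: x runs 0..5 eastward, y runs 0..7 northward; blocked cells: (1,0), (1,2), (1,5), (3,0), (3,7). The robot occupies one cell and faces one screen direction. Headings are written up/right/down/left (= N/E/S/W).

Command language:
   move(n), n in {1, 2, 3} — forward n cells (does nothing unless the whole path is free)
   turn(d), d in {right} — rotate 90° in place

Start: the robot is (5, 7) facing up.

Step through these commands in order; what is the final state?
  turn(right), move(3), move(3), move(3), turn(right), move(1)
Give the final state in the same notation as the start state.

(5, 6) facing down

t0: (5, 7) facing up
step 1 (turn(right)): (5, 7) facing right
step 2 (move(3)): (5, 7) facing right
step 3 (move(3)): (5, 7) facing right
step 4 (move(3)): (5, 7) facing right
step 5 (turn(right)): (5, 7) facing down
step 6 (move(1)): (5, 6) facing down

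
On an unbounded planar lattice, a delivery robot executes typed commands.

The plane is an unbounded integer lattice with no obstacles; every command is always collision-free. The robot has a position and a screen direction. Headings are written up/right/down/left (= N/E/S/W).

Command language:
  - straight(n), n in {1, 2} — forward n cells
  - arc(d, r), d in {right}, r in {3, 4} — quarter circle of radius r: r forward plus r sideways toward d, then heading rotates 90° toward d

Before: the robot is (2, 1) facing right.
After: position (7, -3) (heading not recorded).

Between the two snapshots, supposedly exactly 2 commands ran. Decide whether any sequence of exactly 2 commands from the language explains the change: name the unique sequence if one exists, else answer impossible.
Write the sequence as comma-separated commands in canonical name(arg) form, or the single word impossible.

key: order matters: swapping straight(1) and arc(right, 4) lands elsewhere
begin: (2, 1) facing right
t=1 straight(1) ⇒ (3, 1) facing right
t=2 arc(right, 4) ⇒ (7, -3) facing down
no other 2-command option fits: unique.

straight(1), arc(right, 4)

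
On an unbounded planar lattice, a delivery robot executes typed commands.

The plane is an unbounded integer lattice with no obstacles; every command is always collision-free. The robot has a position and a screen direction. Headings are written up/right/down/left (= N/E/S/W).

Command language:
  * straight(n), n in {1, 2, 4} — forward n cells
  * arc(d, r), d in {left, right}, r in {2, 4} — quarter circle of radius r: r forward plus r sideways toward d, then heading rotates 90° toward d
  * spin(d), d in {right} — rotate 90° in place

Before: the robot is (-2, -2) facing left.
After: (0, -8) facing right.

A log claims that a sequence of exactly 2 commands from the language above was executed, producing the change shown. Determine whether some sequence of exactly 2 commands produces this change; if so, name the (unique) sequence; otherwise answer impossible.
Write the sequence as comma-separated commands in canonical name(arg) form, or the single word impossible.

key: running arc(left, 4) before arc(left, 2) would end elsewhere — order is forced
t0: (-2, -2) facing left
1. arc(left, 2) → (-4, -4) facing down
2. arc(left, 4) → (0, -8) facing right
no rival 2-sequence matches.

arc(left, 2), arc(left, 4)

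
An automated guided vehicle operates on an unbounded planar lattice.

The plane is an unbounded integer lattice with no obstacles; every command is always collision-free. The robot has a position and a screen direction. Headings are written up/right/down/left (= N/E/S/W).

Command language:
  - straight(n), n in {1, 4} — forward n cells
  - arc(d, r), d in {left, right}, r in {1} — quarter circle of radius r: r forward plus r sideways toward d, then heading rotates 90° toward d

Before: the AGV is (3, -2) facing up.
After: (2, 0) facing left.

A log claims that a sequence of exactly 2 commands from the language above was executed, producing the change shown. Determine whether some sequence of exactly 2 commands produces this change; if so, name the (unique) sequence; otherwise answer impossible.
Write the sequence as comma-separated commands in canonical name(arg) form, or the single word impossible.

straight(1), arc(left, 1)

key: position moved to (2,0) AND the heading swung to W — translation plus rotation needed
from: (3, -2) facing up
[1] after straight(1): (3, -1) facing up
[2] after arc(left, 1): (2, 0) facing left
no other 2-command option fits: unique.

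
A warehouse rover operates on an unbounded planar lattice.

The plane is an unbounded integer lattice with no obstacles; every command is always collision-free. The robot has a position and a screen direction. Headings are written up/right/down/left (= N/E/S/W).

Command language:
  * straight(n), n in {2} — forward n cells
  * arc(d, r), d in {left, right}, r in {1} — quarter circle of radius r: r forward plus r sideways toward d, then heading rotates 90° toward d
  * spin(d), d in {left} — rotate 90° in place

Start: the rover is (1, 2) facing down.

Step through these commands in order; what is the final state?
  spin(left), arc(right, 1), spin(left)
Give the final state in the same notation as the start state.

from: (1, 2) facing down
[1] after spin(left): (1, 2) facing right
[2] after arc(right, 1): (2, 1) facing down
[3] after spin(left): (2, 1) facing right

(2, 1) facing right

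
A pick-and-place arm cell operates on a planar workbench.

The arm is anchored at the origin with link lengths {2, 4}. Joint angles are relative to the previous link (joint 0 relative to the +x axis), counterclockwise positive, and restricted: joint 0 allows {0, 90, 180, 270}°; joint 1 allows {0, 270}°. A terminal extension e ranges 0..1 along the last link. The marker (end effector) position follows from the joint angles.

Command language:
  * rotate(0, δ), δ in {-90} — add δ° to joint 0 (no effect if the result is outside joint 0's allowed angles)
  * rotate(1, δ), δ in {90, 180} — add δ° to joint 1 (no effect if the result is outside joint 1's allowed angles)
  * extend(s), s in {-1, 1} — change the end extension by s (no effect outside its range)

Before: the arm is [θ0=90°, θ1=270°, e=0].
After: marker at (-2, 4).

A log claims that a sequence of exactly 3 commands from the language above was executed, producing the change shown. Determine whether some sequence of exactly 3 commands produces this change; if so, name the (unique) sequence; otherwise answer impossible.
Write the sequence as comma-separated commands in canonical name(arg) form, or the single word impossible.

t0: [θ0=90°, θ1=270°, e=0]
t=1 rotate(0, -90) ⇒ [θ0=0°, θ1=270°, e=0]
t=2 rotate(0, -90) ⇒ [θ0=270°, θ1=270°, e=0]
t=3 rotate(0, -90) ⇒ [θ0=180°, θ1=270°, e=0]
uniquely the one of 125 3-step routes that fits.

rotate(0, -90), rotate(0, -90), rotate(0, -90)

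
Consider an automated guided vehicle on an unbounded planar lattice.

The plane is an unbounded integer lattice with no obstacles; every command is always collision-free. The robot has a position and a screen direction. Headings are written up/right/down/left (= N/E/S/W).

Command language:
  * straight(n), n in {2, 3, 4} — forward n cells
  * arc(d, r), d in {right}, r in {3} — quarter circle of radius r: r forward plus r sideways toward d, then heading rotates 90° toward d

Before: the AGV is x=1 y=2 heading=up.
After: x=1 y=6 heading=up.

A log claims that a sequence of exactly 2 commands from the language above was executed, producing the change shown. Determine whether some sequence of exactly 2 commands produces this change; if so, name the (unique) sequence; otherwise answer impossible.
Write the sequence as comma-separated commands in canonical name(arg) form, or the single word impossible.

straight(2), straight(2)

key: heading stays N — no command in the sequence turns
start: x=1 y=2 heading=up
step 1 (straight(2)): x=1 y=4 heading=up
step 2 (straight(2)): x=1 y=6 heading=up
uniquely the one of 16 2-step routes that fits.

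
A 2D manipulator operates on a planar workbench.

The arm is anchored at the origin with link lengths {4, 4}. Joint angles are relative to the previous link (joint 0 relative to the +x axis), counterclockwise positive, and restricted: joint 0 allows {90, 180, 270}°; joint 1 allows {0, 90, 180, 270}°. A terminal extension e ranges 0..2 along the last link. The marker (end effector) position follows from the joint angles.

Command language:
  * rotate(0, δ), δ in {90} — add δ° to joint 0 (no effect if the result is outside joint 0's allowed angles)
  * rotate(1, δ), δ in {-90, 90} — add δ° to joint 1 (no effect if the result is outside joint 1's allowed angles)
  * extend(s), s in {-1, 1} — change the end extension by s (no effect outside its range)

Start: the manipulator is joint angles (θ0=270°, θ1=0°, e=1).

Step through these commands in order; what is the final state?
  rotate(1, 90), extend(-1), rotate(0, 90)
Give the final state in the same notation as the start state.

initial: joint angles (θ0=270°, θ1=0°, e=1)
step 1 (rotate(1, 90)): joint angles (θ0=270°, θ1=90°, e=1)
step 2 (extend(-1)): joint angles (θ0=270°, θ1=90°, e=0)
step 3 (rotate(0, 90)): joint angles (θ0=270°, θ1=90°, e=0)

joint angles (θ0=270°, θ1=90°, e=0)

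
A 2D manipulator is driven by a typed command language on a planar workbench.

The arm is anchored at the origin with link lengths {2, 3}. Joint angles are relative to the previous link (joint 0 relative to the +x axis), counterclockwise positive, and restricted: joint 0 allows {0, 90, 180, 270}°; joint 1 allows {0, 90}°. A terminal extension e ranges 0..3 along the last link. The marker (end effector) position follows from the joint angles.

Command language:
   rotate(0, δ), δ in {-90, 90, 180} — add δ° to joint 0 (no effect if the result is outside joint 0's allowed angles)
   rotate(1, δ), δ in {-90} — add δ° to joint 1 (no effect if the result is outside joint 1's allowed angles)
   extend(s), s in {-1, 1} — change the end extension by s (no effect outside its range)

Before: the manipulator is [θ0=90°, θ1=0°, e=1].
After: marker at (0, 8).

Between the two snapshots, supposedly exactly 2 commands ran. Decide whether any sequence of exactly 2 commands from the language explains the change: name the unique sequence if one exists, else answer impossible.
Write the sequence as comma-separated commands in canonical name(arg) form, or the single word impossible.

extend(1), extend(1)

t0: [θ0=90°, θ1=0°, e=1]
[1] after extend(1): [θ0=90°, θ1=0°, e=2]
[2] after extend(1): [θ0=90°, θ1=0°, e=3]
no other 2-command option fits: unique.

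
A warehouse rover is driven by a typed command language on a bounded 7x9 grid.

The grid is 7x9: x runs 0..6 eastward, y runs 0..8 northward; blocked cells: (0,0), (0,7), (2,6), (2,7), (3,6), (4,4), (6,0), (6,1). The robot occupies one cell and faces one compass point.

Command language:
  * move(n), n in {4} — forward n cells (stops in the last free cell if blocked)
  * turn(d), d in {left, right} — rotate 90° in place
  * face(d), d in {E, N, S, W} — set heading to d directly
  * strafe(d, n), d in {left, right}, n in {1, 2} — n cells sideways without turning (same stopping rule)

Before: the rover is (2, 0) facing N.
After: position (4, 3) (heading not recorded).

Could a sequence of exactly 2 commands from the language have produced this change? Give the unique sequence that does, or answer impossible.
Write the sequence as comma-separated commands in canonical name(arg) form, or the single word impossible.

key: move(4) is stopped early by the blocked cell at (4,4)
from: (2, 0) facing N
t=1 strafe(right, 2) ⇒ (4, 0) facing N
t=2 move(4) ⇒ (4, 3) facing N
no rival 2-sequence matches.

strafe(right, 2), move(4)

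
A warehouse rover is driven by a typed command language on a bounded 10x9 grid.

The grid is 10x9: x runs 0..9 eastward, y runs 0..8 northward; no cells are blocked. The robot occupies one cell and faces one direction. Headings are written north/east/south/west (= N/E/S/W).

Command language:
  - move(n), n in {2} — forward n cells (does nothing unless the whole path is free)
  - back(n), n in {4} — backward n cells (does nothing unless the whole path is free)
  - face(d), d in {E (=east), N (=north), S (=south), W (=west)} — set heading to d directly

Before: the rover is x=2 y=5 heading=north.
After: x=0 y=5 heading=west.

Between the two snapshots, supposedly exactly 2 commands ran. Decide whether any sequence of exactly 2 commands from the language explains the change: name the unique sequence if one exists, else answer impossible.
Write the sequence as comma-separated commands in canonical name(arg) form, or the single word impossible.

face(W), move(2)

key: order matters: swapping face(W) and move(2) lands elsewhere
from: x=2 y=5 heading=north
[1] after face(W): x=2 y=5 heading=west
[2] after move(2): x=0 y=5 heading=west
all 36 alternatives checked — unique.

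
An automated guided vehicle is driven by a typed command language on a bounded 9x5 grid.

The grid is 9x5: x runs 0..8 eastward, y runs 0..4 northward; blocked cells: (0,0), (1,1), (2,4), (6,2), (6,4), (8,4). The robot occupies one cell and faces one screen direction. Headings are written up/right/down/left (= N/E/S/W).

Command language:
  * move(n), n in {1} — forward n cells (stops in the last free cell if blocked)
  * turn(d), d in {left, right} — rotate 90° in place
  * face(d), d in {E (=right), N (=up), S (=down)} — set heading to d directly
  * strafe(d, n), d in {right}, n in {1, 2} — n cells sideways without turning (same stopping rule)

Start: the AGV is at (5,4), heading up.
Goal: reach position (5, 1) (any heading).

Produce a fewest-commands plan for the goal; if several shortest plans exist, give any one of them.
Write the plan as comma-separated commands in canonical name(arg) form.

turn(right), strafe(right, 1), strafe(right, 2)

begin: at (5,4), heading up
1. turn(right) → at (5,4), heading right
2. strafe(right, 1) → at (5,3), heading right
3. strafe(right, 2) → at (5,1), heading right
nothing shorter than 3 reaches the goal.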